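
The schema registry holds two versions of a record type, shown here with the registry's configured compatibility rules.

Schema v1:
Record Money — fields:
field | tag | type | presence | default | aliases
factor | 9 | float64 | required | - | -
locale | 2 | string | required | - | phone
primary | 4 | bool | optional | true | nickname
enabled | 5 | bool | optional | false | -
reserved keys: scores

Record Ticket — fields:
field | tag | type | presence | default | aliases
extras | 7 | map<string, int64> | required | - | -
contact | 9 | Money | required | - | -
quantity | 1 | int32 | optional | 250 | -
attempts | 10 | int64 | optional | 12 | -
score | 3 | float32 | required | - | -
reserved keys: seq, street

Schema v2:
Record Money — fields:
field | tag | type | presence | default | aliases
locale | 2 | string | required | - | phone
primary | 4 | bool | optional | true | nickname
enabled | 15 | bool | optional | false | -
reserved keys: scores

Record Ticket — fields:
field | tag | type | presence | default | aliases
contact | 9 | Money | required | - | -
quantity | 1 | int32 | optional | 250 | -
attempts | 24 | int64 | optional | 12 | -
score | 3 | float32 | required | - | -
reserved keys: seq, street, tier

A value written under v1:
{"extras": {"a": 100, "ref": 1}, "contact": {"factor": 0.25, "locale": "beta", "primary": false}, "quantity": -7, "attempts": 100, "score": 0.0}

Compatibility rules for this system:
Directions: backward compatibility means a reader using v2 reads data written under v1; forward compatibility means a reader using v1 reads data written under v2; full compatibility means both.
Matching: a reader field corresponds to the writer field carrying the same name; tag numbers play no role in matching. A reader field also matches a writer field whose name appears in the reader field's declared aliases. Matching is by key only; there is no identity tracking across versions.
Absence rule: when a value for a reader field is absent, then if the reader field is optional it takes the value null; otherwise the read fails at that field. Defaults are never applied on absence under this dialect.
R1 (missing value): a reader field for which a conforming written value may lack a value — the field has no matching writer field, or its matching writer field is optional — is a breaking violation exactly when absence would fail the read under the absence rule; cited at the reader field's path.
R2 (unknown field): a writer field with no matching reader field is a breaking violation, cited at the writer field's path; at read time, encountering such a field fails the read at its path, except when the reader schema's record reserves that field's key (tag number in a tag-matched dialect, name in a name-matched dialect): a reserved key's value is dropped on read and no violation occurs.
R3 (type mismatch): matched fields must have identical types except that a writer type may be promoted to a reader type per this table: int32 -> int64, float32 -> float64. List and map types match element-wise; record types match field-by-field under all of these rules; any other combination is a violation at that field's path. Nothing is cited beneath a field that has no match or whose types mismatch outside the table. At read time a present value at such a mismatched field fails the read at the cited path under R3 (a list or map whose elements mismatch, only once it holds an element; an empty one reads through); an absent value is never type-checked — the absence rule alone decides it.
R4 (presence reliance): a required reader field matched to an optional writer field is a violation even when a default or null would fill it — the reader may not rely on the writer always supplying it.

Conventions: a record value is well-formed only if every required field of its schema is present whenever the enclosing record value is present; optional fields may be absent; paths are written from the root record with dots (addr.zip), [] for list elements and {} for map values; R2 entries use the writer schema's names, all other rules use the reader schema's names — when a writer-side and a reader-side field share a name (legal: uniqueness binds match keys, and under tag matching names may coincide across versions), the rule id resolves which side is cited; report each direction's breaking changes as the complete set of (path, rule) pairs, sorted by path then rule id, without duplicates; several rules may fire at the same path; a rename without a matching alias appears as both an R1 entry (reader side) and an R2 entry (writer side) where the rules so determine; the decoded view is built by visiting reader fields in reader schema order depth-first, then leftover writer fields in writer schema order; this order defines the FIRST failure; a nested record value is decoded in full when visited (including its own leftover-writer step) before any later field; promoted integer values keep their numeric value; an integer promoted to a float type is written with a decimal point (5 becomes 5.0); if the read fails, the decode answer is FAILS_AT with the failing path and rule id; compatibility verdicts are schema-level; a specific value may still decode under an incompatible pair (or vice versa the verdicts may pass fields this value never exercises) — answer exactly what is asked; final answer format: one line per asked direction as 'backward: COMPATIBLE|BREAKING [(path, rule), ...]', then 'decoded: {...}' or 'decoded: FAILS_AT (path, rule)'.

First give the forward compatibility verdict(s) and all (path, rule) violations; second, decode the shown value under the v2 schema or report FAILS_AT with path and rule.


each type pair in Ticket: writer, then reader
forward on Ticket — v1 reading data written by v2:
  extras has no writer counterpart
  contact: Money -> Money, writer required; from contact
  quantity: int32 -> int32, writer optional; from quantity
  attempts: int64 -> int64, writer optional; from attempts
  score: float32 -> float32, writer required; from score
  contact.factor has no writer counterpart
  contact.locale: string -> string, writer required; from contact.locale
  contact.primary: bool -> bool, writer optional; from contact.primary
  contact.enabled: bool -> bool, writer optional; from contact.enabled
  breaking: (contact.factor, R1)
  breaking: (extras, R1)
  forward on Ticket therefore BREAKING (2)
migrating the Ticket value to v2:
  contact.locale := "beta"
  contact.primary := false
  contact.enabled := null (not supplied -> null)
  read fails at contact.factor under R2 (unknown field)
  => FAILS_AT (contact.factor, R2)
diffs on Ticket not affecting the asked answer:
  field enabled in record Money: tag 5 changed to 15 -> inert for the asked Ticket verdict: nothing fires
  field attempts in record Ticket: tag 10 changed to 24 -> inert for the asked Ticket verdict: nothing fires

forward: BREAKING [(contact.factor, R1), (extras, R1)]; decoded: FAILS_AT (contact.factor, R2)


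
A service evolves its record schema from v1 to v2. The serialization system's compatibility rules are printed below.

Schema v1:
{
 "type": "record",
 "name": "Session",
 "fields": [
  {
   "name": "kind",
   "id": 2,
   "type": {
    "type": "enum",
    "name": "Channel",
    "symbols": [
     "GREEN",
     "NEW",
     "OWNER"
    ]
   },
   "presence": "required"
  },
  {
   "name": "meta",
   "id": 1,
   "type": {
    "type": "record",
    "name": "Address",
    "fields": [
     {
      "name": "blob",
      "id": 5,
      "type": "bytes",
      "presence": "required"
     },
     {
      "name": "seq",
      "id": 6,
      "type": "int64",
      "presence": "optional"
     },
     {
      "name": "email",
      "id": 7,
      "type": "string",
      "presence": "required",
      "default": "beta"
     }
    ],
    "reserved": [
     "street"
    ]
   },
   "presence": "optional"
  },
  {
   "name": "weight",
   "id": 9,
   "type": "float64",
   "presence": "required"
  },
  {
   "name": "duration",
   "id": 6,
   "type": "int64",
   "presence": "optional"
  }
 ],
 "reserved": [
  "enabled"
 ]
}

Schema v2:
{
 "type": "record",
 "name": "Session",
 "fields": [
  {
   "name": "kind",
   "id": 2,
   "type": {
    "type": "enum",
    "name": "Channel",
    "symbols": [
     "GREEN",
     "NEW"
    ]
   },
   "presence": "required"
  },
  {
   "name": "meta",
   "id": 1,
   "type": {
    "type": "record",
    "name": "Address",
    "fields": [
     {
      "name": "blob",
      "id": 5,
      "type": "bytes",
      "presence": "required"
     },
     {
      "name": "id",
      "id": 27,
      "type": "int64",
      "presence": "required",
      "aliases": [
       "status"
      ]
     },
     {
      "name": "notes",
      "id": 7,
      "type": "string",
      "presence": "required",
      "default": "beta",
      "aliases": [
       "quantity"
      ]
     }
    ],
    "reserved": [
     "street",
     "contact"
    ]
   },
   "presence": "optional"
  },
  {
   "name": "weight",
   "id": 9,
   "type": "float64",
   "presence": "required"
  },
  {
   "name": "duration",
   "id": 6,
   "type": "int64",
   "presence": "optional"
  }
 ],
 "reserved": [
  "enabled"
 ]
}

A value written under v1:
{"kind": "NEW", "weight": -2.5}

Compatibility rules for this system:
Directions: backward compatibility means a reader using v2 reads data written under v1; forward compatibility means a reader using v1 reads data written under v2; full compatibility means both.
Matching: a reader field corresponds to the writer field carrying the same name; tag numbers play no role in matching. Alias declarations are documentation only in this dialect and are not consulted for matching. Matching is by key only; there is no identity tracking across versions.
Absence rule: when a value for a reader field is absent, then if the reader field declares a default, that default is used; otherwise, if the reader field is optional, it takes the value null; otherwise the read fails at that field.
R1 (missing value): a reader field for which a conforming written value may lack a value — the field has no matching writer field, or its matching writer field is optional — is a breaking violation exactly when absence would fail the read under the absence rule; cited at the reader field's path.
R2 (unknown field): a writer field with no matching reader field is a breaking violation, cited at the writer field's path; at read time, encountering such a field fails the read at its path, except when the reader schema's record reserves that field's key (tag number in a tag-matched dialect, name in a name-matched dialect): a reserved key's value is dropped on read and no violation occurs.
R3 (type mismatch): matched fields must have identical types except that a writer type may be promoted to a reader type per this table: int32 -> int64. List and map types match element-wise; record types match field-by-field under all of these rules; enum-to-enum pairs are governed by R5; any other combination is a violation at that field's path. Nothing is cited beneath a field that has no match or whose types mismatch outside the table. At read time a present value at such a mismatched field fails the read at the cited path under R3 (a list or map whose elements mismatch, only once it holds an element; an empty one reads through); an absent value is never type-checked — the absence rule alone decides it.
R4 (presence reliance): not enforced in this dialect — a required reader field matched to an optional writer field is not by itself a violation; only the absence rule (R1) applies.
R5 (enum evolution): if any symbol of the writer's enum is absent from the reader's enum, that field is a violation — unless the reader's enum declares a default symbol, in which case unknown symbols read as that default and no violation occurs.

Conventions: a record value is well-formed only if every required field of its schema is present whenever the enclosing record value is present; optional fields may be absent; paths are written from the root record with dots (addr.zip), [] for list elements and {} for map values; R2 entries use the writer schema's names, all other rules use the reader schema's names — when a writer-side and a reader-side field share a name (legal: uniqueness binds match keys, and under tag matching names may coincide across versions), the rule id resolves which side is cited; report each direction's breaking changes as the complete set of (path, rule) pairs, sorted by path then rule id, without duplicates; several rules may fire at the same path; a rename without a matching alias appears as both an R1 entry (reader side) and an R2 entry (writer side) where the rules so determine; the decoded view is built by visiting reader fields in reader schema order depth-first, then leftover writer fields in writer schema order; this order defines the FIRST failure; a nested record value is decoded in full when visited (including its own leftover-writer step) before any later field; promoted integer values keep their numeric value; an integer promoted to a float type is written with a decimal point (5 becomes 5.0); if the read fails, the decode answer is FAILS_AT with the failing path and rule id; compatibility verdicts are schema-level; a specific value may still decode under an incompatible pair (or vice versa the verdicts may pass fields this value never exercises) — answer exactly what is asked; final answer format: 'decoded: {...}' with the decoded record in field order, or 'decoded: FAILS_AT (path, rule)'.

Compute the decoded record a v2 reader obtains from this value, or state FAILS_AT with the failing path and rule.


decoded: {"kind": "NEW", "meta": null, "weight": -2.5, "duration": null}

arrows below run writer -> reader for Session
decoding the Session value with the v2 reader:
  kind := "NEW"
  meta := null (missing; optional => null)
  weight := -2.5
  duration := null (missing; optional => null)
  => decoded: {"kind": "NEW", "meta": null, "weight": -2.5, "duration": null}
diffs on Session not affecting the asked answer:
  added field id to record Address: required int64, tag 27 (in v2 it sits immediately before notes) -> affects the rule determinations only; this particular Session value decodes identically
  renamed field email to notes in record Address -> affects the rule determinations only; this particular Session value decodes identically
  enum Channel (field kind in record Session): symbol OWNER removed -> affects the rule determinations only; this particular Session value decodes identically
  removed field seq from record Address -> affects the rule determinations only; this particular Session value decodes identically


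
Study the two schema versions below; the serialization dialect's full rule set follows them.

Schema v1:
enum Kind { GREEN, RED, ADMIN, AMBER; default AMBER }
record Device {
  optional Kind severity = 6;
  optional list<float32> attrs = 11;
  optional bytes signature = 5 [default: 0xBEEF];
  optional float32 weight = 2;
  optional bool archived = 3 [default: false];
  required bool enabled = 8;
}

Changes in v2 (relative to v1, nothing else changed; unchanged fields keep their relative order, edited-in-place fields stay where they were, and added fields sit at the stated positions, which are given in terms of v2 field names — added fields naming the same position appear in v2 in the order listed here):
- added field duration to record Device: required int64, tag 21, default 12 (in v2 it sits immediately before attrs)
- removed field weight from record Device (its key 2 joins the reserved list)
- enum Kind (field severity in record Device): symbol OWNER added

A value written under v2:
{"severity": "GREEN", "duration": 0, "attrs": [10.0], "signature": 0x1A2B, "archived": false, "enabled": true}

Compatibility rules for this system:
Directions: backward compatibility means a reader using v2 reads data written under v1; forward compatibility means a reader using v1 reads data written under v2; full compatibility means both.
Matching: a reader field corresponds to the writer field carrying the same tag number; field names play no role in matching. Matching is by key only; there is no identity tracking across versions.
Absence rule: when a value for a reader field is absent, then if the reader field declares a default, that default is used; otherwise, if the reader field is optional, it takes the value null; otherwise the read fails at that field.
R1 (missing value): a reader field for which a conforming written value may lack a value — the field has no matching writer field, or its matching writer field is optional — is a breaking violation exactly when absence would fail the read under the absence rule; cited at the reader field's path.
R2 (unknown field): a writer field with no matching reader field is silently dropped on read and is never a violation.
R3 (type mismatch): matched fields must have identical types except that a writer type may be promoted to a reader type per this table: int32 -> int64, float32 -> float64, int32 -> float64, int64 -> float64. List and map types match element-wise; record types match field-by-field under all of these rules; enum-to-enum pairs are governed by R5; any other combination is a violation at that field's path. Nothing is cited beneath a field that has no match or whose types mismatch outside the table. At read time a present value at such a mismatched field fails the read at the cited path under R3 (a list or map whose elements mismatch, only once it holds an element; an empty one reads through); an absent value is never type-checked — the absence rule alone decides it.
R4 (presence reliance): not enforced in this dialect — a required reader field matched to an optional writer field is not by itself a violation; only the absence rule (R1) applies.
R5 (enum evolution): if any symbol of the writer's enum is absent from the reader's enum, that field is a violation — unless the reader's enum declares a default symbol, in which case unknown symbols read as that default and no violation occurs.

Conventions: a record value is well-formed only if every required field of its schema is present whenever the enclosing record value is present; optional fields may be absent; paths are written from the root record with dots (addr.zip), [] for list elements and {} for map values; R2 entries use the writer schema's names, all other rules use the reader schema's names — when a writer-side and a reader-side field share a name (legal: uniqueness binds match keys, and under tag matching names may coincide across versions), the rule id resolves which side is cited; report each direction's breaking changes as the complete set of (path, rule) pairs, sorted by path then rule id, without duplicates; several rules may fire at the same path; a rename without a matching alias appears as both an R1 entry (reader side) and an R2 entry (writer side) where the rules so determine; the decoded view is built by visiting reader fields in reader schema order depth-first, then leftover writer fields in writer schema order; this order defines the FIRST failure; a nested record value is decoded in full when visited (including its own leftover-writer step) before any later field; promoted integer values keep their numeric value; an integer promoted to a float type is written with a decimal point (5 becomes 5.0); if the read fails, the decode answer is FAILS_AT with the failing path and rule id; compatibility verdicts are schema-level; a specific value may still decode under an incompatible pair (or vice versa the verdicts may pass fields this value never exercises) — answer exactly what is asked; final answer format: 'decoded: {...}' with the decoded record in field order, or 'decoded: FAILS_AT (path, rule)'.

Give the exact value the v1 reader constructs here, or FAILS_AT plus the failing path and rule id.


decoded: {"severity": "GREEN", "attrs": [10.0], "signature": 0x1A2B, "weight": null, "archived": false, "enabled": true}

the writer's type comes first in each Device pair
migrating the Device value to v1:
  severity := "GREEN"
  attrs := [10.0]
  signature := 0x1A2B
  weight := null (not supplied -> null)
  archived := false
  enabled := true
  writer duration: unmatched, discarded
  => decoded: {"severity": "GREEN", "attrs": [10.0], "signature": 0x1A2B, "weight": null, "archived": false, "enabled": true}
checking off the Device differences that do not matter here:
  added field duration to record Device: required int64, tag 21, default 12 (in v2 it sits immediately before attrs) -> inert under this dialect — no rule fires on Device and the result does not move
  removed field weight from record Device (its key 2 joins the reserved list) -> inert under this dialect — no rule fires on Device and the result does not move
  enum Kind (field severity in record Device): symbol OWNER added -> inert under this dialect — no rule fires on Device and the result does not move


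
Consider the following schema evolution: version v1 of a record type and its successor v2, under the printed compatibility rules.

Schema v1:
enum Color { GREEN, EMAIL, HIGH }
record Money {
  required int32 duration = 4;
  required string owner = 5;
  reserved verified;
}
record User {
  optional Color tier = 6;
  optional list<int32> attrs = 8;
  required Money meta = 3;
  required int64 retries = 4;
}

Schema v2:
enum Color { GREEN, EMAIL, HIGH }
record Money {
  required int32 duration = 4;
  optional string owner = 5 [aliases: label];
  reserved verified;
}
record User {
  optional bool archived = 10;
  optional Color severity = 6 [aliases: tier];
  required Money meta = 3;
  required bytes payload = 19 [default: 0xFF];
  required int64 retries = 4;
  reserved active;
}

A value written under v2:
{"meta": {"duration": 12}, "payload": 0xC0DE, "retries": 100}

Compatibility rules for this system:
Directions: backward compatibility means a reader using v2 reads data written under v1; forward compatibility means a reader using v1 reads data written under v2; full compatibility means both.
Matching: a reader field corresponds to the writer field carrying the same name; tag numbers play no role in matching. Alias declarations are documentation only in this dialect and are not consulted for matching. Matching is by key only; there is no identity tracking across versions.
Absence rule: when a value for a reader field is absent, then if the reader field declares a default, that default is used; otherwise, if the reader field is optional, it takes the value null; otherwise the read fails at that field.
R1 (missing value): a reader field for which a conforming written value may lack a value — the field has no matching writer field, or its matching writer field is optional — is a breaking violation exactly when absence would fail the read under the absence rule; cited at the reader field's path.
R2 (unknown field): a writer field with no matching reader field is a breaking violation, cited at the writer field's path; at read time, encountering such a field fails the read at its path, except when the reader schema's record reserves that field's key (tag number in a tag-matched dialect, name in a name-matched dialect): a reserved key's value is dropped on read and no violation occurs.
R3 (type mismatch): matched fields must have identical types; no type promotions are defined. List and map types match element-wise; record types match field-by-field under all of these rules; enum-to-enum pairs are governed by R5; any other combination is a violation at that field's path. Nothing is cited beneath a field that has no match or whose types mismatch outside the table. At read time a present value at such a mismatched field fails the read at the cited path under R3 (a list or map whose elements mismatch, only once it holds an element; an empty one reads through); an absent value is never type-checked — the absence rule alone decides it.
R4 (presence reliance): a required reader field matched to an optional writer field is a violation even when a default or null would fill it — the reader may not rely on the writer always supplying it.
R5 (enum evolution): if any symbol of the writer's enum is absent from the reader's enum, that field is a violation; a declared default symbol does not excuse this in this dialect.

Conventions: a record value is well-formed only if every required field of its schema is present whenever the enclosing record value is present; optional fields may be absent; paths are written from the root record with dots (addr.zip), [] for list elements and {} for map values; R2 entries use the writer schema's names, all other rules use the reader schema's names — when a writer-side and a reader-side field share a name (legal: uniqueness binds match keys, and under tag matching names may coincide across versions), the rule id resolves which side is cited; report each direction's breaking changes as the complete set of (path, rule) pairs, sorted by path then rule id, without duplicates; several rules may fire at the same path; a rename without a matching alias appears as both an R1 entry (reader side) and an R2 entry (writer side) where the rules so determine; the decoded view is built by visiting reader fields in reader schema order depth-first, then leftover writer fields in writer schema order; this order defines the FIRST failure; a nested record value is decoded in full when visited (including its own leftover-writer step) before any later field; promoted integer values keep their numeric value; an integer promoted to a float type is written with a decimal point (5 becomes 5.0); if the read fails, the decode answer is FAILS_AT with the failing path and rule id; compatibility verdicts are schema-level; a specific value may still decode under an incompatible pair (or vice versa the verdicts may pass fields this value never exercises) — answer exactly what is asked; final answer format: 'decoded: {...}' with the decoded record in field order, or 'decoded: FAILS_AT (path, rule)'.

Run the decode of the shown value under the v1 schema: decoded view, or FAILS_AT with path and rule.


each type pair in User: writer, then reader
decode walk for User under reader schema v1:
  tier := null (absent, optional -> null)
  attrs := null (absent, optional -> null)
  meta.duration := 12
  read fails at meta.owner under R1 (no fill)
  => FAILS_AT (meta.owner, R1)
the rest of the User diff is inert for this question:
  added field payload to record User: required bytes, tag 19, default 0xFF (in v2 it sits immediately before retries) -> changes User's schema-level verdicts only — the decode of this value is the same
  removed field attrs from record User -> changes User's schema-level verdicts only — the decode of this value is the same
  added field archived to record User: optional bool, tag 10 (in v2 it sits immediately before severity) -> changes User's schema-level verdicts only — the decode of this value is the same
  renamed field tier to severity in record User (alias tier declared on the renamed field) -> changes User's schema-level verdicts only — the decode of this value is the same

decoded: FAILS_AT (meta.owner, R1)


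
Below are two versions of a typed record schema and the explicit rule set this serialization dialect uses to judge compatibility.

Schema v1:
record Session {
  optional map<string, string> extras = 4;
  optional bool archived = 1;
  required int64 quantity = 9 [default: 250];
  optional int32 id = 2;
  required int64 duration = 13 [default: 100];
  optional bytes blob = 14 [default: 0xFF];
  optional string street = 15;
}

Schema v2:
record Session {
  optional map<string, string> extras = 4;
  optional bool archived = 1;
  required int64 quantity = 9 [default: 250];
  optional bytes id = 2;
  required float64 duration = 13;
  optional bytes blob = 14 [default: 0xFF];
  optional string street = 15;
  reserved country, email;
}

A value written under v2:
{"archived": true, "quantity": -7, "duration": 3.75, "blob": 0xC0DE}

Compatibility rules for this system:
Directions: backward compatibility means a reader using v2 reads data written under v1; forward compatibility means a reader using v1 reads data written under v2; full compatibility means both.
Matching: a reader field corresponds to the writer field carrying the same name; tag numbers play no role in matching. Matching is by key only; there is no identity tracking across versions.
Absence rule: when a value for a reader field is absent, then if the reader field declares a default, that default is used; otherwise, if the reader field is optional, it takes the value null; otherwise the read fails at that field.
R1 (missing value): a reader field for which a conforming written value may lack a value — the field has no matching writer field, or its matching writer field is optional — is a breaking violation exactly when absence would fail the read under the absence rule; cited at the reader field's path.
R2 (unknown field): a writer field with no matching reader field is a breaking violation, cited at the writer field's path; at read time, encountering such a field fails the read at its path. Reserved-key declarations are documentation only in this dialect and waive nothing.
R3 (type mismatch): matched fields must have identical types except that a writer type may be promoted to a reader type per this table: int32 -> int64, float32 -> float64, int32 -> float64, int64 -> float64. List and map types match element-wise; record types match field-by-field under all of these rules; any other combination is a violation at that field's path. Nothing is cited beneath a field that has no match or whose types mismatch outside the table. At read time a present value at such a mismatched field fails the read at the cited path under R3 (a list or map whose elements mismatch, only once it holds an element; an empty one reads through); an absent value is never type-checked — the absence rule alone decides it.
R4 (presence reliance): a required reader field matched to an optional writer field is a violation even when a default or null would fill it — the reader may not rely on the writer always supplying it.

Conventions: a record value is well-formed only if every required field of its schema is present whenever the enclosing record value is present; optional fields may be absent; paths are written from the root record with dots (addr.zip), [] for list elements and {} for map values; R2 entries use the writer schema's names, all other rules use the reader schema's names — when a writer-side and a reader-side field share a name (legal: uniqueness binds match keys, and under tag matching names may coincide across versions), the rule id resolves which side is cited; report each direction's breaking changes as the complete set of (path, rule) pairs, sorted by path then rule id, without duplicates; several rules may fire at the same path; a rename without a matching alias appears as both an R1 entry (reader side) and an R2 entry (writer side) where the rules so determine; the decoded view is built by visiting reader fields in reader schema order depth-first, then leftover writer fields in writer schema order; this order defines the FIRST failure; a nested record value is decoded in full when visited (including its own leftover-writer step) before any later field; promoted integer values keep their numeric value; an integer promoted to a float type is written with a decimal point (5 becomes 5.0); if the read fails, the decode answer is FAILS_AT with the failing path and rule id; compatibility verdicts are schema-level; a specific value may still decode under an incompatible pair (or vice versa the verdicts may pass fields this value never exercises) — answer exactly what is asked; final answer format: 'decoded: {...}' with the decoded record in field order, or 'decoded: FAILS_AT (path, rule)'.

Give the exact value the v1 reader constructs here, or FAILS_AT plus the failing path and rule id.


decoded: FAILS_AT (duration, R3)

the writer's type comes first in each Session pair
migrating the Session value to v1:
  extras := null (missing; optional => null)
  archived := true
  quantity := -7
  id := null (missing; optional => null)
  read fails at duration under R3
  => FAILS_AT (duration, R3)
the rest of the Session diff is inert for this question:
  field id in record Session: type int32 changed to bytes -> schema-level compatibility only; this Session value's decode is unchanged


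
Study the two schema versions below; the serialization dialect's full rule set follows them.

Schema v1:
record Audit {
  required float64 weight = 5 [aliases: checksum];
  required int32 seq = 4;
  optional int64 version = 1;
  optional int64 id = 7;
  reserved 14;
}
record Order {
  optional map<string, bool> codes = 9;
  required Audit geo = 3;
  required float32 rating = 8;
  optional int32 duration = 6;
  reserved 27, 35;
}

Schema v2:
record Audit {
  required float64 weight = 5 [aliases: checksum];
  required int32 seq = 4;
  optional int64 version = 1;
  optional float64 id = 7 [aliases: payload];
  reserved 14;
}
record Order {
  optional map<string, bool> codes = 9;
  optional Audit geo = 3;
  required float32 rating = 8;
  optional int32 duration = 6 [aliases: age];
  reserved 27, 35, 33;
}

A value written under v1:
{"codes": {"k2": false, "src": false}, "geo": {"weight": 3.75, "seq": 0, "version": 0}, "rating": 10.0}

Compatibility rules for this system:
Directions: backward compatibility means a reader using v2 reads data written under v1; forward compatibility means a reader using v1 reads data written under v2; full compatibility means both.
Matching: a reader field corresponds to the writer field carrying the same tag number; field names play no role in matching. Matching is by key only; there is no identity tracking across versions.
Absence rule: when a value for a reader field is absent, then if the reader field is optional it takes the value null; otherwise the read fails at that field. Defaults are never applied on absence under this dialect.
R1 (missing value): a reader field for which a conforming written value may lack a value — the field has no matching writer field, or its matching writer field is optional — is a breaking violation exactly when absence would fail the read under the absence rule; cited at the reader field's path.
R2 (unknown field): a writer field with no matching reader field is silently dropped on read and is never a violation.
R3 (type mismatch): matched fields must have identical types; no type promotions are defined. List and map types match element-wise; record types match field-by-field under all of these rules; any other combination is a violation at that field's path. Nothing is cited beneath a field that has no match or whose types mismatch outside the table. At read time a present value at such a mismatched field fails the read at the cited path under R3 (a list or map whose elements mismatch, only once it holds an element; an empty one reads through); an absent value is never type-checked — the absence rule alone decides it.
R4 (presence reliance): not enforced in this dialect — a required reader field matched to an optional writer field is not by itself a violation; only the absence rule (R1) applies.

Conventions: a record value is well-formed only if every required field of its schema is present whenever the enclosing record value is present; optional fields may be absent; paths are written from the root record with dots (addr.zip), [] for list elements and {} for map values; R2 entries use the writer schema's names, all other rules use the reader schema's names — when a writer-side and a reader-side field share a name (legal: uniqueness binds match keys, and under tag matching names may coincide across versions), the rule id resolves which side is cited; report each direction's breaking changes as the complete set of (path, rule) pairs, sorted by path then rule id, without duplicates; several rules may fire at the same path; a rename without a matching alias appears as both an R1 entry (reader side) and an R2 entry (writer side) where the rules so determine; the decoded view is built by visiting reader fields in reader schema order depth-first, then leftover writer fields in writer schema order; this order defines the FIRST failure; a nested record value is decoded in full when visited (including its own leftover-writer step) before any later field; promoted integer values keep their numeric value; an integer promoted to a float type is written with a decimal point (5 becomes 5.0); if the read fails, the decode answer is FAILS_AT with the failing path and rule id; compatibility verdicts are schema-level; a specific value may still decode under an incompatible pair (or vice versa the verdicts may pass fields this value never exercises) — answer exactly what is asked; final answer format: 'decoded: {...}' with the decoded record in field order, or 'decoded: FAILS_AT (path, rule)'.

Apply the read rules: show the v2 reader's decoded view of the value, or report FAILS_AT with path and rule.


decoded: {"codes": {"k2": false, "src": false}, "geo": {"weight": 3.75, "seq": 0, "version": 0, "id": null}, "rating": 10.0, "duration": null}

each type pair in Order: writer, then reader
migrating the Order value to v2:
  codes := {"k2": false, "src": false}
  geo.weight := 3.75
  geo.seq := 0
  geo.version := 0
  geo.id := null (not supplied -> null)
  rating := 10.0
  duration := null (not supplied -> null)
  => decoded: {"codes": {"k2": false, "src": false}, "geo": {"weight": 3.75, "seq": 0, "version": 0, "id": null}, "rating": 10.0, "duration": null}
the other Order changes do not affect what is asked:
  field id in record Audit: type int64 changed to float64 -> changes Order's schema-level verdicts only — the decode of this value is the same
  field geo in record Order: required changed to optional -> changes Order's schema-level verdicts only — the decode of this value is the same


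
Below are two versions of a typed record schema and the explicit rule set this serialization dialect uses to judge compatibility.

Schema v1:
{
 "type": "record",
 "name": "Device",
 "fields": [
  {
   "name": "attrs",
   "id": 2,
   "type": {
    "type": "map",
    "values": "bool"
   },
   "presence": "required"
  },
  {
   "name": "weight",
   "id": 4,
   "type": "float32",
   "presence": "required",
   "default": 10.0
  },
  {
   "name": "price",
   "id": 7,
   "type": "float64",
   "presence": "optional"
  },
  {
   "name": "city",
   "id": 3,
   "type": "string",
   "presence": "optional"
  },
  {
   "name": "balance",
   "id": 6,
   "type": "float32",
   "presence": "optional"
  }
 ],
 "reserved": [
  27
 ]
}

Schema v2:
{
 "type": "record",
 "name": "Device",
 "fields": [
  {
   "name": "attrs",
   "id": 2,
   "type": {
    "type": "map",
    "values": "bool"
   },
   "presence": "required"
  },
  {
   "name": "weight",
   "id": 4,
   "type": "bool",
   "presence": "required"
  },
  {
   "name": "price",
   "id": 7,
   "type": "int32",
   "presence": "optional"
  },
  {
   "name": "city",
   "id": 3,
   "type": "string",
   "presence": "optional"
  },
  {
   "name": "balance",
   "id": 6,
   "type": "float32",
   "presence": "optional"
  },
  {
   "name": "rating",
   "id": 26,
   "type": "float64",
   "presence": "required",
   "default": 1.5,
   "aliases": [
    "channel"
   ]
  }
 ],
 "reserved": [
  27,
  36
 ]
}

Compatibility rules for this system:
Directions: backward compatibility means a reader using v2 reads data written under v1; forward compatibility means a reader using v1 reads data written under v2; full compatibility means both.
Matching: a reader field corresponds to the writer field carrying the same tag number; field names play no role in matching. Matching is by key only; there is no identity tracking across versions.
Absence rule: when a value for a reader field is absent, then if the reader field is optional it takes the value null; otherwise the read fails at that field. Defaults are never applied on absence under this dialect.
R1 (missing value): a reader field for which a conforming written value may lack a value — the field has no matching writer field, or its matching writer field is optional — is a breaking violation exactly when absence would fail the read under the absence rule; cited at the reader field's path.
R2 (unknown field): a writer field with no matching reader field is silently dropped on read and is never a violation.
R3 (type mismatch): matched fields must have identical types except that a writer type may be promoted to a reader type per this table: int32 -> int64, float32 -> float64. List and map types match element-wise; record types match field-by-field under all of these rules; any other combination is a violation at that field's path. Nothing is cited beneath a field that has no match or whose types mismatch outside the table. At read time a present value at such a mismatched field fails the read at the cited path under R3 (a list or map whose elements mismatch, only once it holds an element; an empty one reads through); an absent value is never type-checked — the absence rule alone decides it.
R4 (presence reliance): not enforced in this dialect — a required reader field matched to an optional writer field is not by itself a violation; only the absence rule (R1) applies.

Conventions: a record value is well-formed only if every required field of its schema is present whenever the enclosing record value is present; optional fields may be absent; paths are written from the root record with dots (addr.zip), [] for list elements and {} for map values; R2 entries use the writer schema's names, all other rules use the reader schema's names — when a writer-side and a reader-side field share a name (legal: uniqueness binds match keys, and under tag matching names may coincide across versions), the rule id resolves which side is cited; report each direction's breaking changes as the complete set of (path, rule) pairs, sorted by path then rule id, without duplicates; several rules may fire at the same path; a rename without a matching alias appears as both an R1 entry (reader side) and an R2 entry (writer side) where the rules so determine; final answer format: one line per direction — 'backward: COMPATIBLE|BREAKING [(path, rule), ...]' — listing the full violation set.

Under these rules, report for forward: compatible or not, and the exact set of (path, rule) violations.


in Device below, arrows point writer -> reader
forward on Device — v1 reading data written by v2:
  map<string, bool> -> map<string, bool>, writer required: attrs aligns to attrs
  bool -> float32, writer required: weight aligns to weight
  int32 -> float64, writer optional: price aligns to price
  string -> string, writer optional: city aligns to city
  float32 -> float32, writer optional: balance aligns to balance
  rating (writer side), unknown to reader
  R3 fires at price
  R3 fires at weight
  forward on Device therefore BREAKING (2)
ruling out the remaining Device differences:
  added field rating to record Device: required float64, tag 26, default 1.5 (in v2 it sits last) -> matters only for Device's backward compatibility — outside the asked direction

forward: BREAKING [(price, R3), (weight, R3)]
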